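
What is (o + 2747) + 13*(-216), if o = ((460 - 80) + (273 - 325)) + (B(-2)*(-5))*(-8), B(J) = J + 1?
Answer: 227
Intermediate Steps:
B(J) = 1 + J
o = 288 (o = ((460 - 80) + (273 - 325)) + ((1 - 2)*(-5))*(-8) = (380 - 52) - 1*(-5)*(-8) = 328 + 5*(-8) = 328 - 40 = 288)
(o + 2747) + 13*(-216) = (288 + 2747) + 13*(-216) = 3035 - 2808 = 227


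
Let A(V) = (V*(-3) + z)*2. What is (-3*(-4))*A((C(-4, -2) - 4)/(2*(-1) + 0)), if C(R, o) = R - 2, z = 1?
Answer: -336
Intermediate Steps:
C(R, o) = -2 + R
A(V) = 2 - 6*V (A(V) = (V*(-3) + 1)*2 = (-3*V + 1)*2 = (1 - 3*V)*2 = 2 - 6*V)
(-3*(-4))*A((C(-4, -2) - 4)/(2*(-1) + 0)) = (-3*(-4))*(2 - 6*((-2 - 4) - 4)/(2*(-1) + 0)) = 12*(2 - 6*(-6 - 4)/(-2 + 0)) = 12*(2 - (-60)/(-2)) = 12*(2 - (-60)*(-1)/2) = 12*(2 - 6*5) = 12*(2 - 30) = 12*(-28) = -336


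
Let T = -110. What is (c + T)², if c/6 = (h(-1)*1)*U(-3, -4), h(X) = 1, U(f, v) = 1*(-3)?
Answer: 16384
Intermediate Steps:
U(f, v) = -3
c = -18 (c = 6*((1*1)*(-3)) = 6*(1*(-3)) = 6*(-3) = -18)
(c + T)² = (-18 - 110)² = (-128)² = 16384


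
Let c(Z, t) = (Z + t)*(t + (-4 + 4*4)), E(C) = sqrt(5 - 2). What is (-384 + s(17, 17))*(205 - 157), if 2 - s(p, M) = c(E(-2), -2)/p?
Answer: -310752/17 - 480*sqrt(3)/17 ≈ -18328.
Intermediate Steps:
E(C) = sqrt(3)
c(Z, t) = (12 + t)*(Z + t) (c(Z, t) = (Z + t)*(t + (-4 + 16)) = (Z + t)*(t + 12) = (Z + t)*(12 + t) = (12 + t)*(Z + t))
s(p, M) = 2 - (-20 + 10*sqrt(3))/p (s(p, M) = 2 - ((-2)**2 + 12*sqrt(3) + 12*(-2) + sqrt(3)*(-2))/p = 2 - (4 + 12*sqrt(3) - 24 - 2*sqrt(3))/p = 2 - (-20 + 10*sqrt(3))/p)
(-384 + s(17, 17))*(205 - 157) = (-384 + 2*(10 + 17 - 5*sqrt(3))/17)*(205 - 157) = (-384 + 2*(1/17)*(27 - 5*sqrt(3)))*48 = (-384 + (54/17 - 10*sqrt(3)/17))*48 = (-6474/17 - 10*sqrt(3)/17)*48 = -310752/17 - 480*sqrt(3)/17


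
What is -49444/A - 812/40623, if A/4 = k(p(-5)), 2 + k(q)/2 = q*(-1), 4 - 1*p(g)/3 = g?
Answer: 502093807/2356134 ≈ 213.10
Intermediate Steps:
p(g) = 12 - 3*g
k(q) = -4 - 2*q (k(q) = -4 + 2*(q*(-1)) = -4 + 2*(-q) = -4 - 2*q)
A = -232 (A = 4*(-4 - 2*(12 - 3*(-5))) = 4*(-4 - 2*(12 + 15)) = 4*(-4 - 2*27) = 4*(-4 - 54) = 4*(-58) = -232)
-49444/A - 812/40623 = -49444/(-232) - 812/40623 = -49444*(-1/232) - 812*1/40623 = 12361/58 - 812/40623 = 502093807/2356134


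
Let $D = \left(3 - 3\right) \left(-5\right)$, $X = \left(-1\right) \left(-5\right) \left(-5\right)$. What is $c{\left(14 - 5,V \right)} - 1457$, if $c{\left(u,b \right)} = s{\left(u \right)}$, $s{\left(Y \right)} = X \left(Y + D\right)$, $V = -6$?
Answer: $-1682$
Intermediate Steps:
$X = -25$ ($X = 5 \left(-5\right) = -25$)
$D = 0$ ($D = 0 \left(-5\right) = 0$)
$s{\left(Y \right)} = - 25 Y$ ($s{\left(Y \right)} = - 25 \left(Y + 0\right) = - 25 Y$)
$c{\left(u,b \right)} = - 25 u$
$c{\left(14 - 5,V \right)} - 1457 = - 25 \left(14 - 5\right) - 1457 = \left(-25\right) 9 - 1457 = -225 - 1457 = -1682$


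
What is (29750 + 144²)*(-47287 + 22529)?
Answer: -1249932388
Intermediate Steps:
(29750 + 144²)*(-47287 + 22529) = (29750 + 20736)*(-24758) = 50486*(-24758) = -1249932388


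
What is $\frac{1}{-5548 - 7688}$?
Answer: $- \frac{1}{13236} \approx -7.5552 \cdot 10^{-5}$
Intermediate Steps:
$\frac{1}{-5548 - 7688} = \frac{1}{-13236} = - \frac{1}{13236}$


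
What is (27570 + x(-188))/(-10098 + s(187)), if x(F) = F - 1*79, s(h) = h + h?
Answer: -27303/9724 ≈ -2.8078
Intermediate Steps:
s(h) = 2*h
x(F) = -79 + F (x(F) = F - 79 = -79 + F)
(27570 + x(-188))/(-10098 + s(187)) = (27570 + (-79 - 188))/(-10098 + 2*187) = (27570 - 267)/(-10098 + 374) = 27303/(-9724) = 27303*(-1/9724) = -27303/9724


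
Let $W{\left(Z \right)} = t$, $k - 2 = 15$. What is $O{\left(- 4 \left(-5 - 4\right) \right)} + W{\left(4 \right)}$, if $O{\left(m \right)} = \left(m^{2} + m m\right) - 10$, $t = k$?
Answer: $2599$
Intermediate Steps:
$k = 17$ ($k = 2 + 15 = 17$)
$t = 17$
$W{\left(Z \right)} = 17$
$O{\left(m \right)} = -10 + 2 m^{2}$ ($O{\left(m \right)} = \left(m^{2} + m^{2}\right) - 10 = 2 m^{2} - 10 = -10 + 2 m^{2}$)
$O{\left(- 4 \left(-5 - 4\right) \right)} + W{\left(4 \right)} = \left(-10 + 2 \left(- 4 \left(-5 - 4\right)\right)^{2}\right) + 17 = \left(-10 + 2 \left(\left(-4\right) \left(-9\right)\right)^{2}\right) + 17 = \left(-10 + 2 \cdot 36^{2}\right) + 17 = \left(-10 + 2 \cdot 1296\right) + 17 = \left(-10 + 2592\right) + 17 = 2582 + 17 = 2599$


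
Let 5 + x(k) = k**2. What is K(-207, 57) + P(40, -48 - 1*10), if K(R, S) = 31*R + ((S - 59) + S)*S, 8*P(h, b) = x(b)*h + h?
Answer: 13518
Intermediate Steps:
x(k) = -5 + k**2
P(h, b) = h/8 + h*(-5 + b**2)/8 (P(h, b) = ((-5 + b**2)*h + h)/8 = (h*(-5 + b**2) + h)/8 = (h + h*(-5 + b**2))/8 = h/8 + h*(-5 + b**2)/8)
K(R, S) = 31*R + S*(-59 + 2*S) (K(R, S) = 31*R + ((-59 + S) + S)*S = 31*R + (-59 + 2*S)*S = 31*R + S*(-59 + 2*S))
K(-207, 57) + P(40, -48 - 1*10) = (-59*57 + 2*57**2 + 31*(-207)) + (1/8)*40*(-4 + (-48 - 1*10)**2) = (-3363 + 2*3249 - 6417) + (1/8)*40*(-4 + (-48 - 10)**2) = (-3363 + 6498 - 6417) + (1/8)*40*(-4 + (-58)**2) = -3282 + (1/8)*40*(-4 + 3364) = -3282 + (1/8)*40*3360 = -3282 + 16800 = 13518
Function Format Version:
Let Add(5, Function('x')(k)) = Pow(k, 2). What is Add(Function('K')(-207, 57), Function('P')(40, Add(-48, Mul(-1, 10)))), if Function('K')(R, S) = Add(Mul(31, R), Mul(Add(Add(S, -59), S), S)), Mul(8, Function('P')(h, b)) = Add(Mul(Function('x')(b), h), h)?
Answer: 13518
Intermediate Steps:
Function('x')(k) = Add(-5, Pow(k, 2))
Function('P')(h, b) = Add(Mul(Rational(1, 8), h), Mul(Rational(1, 8), h, Add(-5, Pow(b, 2)))) (Function('P')(h, b) = Mul(Rational(1, 8), Add(Mul(Add(-5, Pow(b, 2)), h), h)) = Mul(Rational(1, 8), Add(Mul(h, Add(-5, Pow(b, 2))), h)) = Mul(Rational(1, 8), Add(h, Mul(h, Add(-5, Pow(b, 2))))) = Add(Mul(Rational(1, 8), h), Mul(Rational(1, 8), h, Add(-5, Pow(b, 2)))))
Function('K')(R, S) = Add(Mul(31, R), Mul(S, Add(-59, Mul(2, S)))) (Function('K')(R, S) = Add(Mul(31, R), Mul(Add(Add(-59, S), S), S)) = Add(Mul(31, R), Mul(Add(-59, Mul(2, S)), S)) = Add(Mul(31, R), Mul(S, Add(-59, Mul(2, S)))))
Add(Function('K')(-207, 57), Function('P')(40, Add(-48, Mul(-1, 10)))) = Add(Add(Mul(-59, 57), Mul(2, Pow(57, 2)), Mul(31, -207)), Mul(Rational(1, 8), 40, Add(-4, Pow(Add(-48, Mul(-1, 10)), 2)))) = Add(Add(-3363, Mul(2, 3249), -6417), Mul(Rational(1, 8), 40, Add(-4, Pow(Add(-48, -10), 2)))) = Add(Add(-3363, 6498, -6417), Mul(Rational(1, 8), 40, Add(-4, Pow(-58, 2)))) = Add(-3282, Mul(Rational(1, 8), 40, Add(-4, 3364))) = Add(-3282, Mul(Rational(1, 8), 40, 3360)) = Add(-3282, 16800) = 13518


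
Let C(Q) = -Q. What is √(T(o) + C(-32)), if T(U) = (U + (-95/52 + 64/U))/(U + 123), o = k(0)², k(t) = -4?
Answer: √419659487/3614 ≈ 5.6684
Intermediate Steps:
o = 16 (o = (-4)² = 16)
T(U) = (-95/52 + U + 64/U)/(123 + U) (T(U) = (U + (-95*1/52 + 64/U))/(123 + U) = (U + (-95/52 + 64/U))/(123 + U) = (-95/52 + U + 64/U)/(123 + U))
√(T(o) + C(-32)) = √((64 + 16² - 95/52*16)/(16*(123 + 16)) - 1*(-32)) = √((1/16)*(64 + 256 - 380/13)/139 + 32) = √((1/16)*(1/139)*(3780/13) + 32) = √(945/7228 + 32) = √(232241/7228) = √419659487/3614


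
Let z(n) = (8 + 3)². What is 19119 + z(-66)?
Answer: 19240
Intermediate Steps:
z(n) = 121 (z(n) = 11² = 121)
19119 + z(-66) = 19119 + 121 = 19240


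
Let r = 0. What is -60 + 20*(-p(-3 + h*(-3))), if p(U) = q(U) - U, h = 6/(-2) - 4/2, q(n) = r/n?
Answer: 180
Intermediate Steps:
q(n) = 0 (q(n) = 0/n = 0)
h = -5 (h = 6*(-½) - 4*½ = -3 - 2 = -5)
p(U) = -U (p(U) = 0 - U = -U)
-60 + 20*(-p(-3 + h*(-3))) = -60 + 20*(-(-1)*(-3 - 5*(-3))) = -60 + 20*(-(-1)*(-3 + 15)) = -60 + 20*(-(-1)*12) = -60 + 20*(-1*(-12)) = -60 + 20*12 = -60 + 240 = 180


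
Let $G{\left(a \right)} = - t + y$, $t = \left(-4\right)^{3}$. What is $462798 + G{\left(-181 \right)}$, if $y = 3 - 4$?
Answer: $462861$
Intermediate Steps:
$t = -64$
$y = -1$
$G{\left(a \right)} = 63$ ($G{\left(a \right)} = \left(-1\right) \left(-64\right) - 1 = 64 - 1 = 63$)
$462798 + G{\left(-181 \right)} = 462798 + 63 = 462861$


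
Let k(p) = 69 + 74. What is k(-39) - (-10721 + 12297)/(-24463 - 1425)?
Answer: 462945/3236 ≈ 143.06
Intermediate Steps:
k(p) = 143
k(-39) - (-10721 + 12297)/(-24463 - 1425) = 143 - (-10721 + 12297)/(-24463 - 1425) = 143 - 1576/(-25888) = 143 - 1576*(-1)/25888 = 143 - 1*(-197/3236) = 143 + 197/3236 = 462945/3236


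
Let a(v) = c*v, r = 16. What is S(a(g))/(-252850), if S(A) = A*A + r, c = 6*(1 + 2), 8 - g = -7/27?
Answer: -19906/227565 ≈ -0.087474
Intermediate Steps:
g = 223/27 (g = 8 - (-7)/27 = 8 - 1*(-7/27) = 8 + 7/27 = 223/27 ≈ 8.2593)
c = 18 (c = 6*3 = 18)
a(v) = 18*v
S(A) = 16 + A² (S(A) = A*A + 16 = A² + 16 = 16 + A²)
S(a(g))/(-252850) = (16 + (18*(223/27))²)/(-252850) = (16 + (446/3)²)*(-1/252850) = (16 + 198916/9)*(-1/252850) = (199060/9)*(-1/252850) = -19906/227565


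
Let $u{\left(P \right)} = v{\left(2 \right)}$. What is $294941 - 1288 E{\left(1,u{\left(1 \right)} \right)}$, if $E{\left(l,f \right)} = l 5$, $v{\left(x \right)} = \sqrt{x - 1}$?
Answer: $288501$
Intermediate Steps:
$v{\left(x \right)} = \sqrt{-1 + x}$
$u{\left(P \right)} = 1$ ($u{\left(P \right)} = \sqrt{-1 + 2} = \sqrt{1} = 1$)
$E{\left(l,f \right)} = 5 l$
$294941 - 1288 E{\left(1,u{\left(1 \right)} \right)} = 294941 - 1288 \cdot 5 \cdot 1 = 294941 - 6440 = 288501$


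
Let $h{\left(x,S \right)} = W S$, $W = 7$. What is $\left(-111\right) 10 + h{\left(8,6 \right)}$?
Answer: $-1068$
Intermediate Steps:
$h{\left(x,S \right)} = 7 S$
$\left(-111\right) 10 + h{\left(8,6 \right)} = \left(-111\right) 10 + 7 \cdot 6 = -1110 + 42 = -1068$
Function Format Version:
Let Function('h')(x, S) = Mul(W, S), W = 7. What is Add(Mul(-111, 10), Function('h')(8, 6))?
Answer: -1068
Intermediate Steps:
Function('h')(x, S) = Mul(7, S)
Add(Mul(-111, 10), Function('h')(8, 6)) = Add(Mul(-111, 10), Mul(7, 6)) = Add(-1110, 42) = -1068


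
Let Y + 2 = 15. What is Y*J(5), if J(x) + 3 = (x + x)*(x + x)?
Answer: 1261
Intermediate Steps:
Y = 13 (Y = -2 + 15 = 13)
J(x) = -3 + 4*x² (J(x) = -3 + (x + x)*(x + x) = -3 + (2*x)*(2*x) = -3 + 4*x²)
Y*J(5) = 13*(-3 + 4*5²) = 13*(-3 + 4*25) = 13*(-3 + 100) = 13*97 = 1261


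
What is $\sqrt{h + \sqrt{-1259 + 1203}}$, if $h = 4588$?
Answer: $\sqrt{4588 + 2 i \sqrt{14}} \approx 67.735 + 0.0552 i$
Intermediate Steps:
$\sqrt{h + \sqrt{-1259 + 1203}} = \sqrt{4588 + \sqrt{-1259 + 1203}} = \sqrt{4588 + \sqrt{-56}} = \sqrt{4588 + 2 i \sqrt{14}}$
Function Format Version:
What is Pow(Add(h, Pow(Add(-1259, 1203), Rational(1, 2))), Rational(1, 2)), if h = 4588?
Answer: Pow(Add(4588, Mul(2, I, Pow(14, Rational(1, 2)))), Rational(1, 2)) ≈ Add(67.735, Mul(0.0552, I))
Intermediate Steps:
Pow(Add(h, Pow(Add(-1259, 1203), Rational(1, 2))), Rational(1, 2)) = Pow(Add(4588, Pow(Add(-1259, 1203), Rational(1, 2))), Rational(1, 2)) = Pow(Add(4588, Pow(-56, Rational(1, 2))), Rational(1, 2)) = Pow(Add(4588, Mul(2, I, Pow(14, Rational(1, 2)))), Rational(1, 2))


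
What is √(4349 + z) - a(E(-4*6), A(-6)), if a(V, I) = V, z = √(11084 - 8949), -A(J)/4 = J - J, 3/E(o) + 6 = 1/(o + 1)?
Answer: 69/139 + √(4349 + √2135) ≈ 66.793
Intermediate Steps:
E(o) = 3/(-6 + 1/(1 + o)) (E(o) = 3/(-6 + 1/(o + 1)) = 3/(-6 + 1/(1 + o)))
A(J) = 0 (A(J) = -4*(J - J) = -4*0 = 0)
z = √2135 ≈ 46.206
√(4349 + z) - a(E(-4*6), A(-6)) = √(4349 + √2135) - 3*(-1 - (-4)*6)/(5 + 6*(-4*6)) = √(4349 + √2135) - 3*(-1 - 1*(-24))/(5 + 6*(-24)) = √(4349 + √2135) - 3*(-1 + 24)/(5 - 144) = √(4349 + √2135) - 3*23/(-139) = √(4349 + √2135) - 3*(-1)*23/139 = √(4349 + √2135) - 1*(-69/139) = √(4349 + √2135) + 69/139 = 69/139 + √(4349 + √2135)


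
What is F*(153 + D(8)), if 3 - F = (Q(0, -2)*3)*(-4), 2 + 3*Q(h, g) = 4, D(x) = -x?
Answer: 1595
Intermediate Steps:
Q(h, g) = ⅔ (Q(h, g) = -⅔ + (⅓)*4 = -⅔ + 4/3 = ⅔)
F = 11 (F = 3 - (⅔)*3*(-4) = 3 - 2*(-4) = 3 - 1*(-8) = 3 + 8 = 11)
F*(153 + D(8)) = 11*(153 - 1*8) = 11*(153 - 8) = 11*145 = 1595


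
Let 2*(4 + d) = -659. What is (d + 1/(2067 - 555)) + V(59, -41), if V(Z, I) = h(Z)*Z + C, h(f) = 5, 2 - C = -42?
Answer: 8317/1512 ≈ 5.5007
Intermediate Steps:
C = 44 (C = 2 - 1*(-42) = 2 + 42 = 44)
V(Z, I) = 44 + 5*Z (V(Z, I) = 5*Z + 44 = 44 + 5*Z)
d = -667/2 (d = -4 + (½)*(-659) = -4 - 659/2 = -667/2 ≈ -333.50)
(d + 1/(2067 - 555)) + V(59, -41) = (-667/2 + 1/(2067 - 555)) + (44 + 5*59) = (-667/2 + 1/1512) + (44 + 295) = (-667/2 + 1/1512) + 339 = -504251/1512 + 339 = 8317/1512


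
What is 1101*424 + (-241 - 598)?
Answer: 465985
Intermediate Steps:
1101*424 + (-241 - 598) = 466824 - 839 = 465985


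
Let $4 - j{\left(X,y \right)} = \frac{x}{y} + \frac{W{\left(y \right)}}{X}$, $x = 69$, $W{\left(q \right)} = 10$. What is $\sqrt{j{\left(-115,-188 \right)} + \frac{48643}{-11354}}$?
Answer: $\frac{\sqrt{521903795901}}{1753382} \approx 0.41202$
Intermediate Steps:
$j{\left(X,y \right)} = 4 - \frac{69}{y} - \frac{10}{X}$ ($j{\left(X,y \right)} = 4 - \left(\frac{69}{y} + \frac{10}{X}\right) = 4 - \left(\frac{10}{X} + \frac{69}{y}\right) = 4 - \frac{69}{y} - \frac{10}{X}$)
$\sqrt{j{\left(-115,-188 \right)} + \frac{48643}{-11354}} = \sqrt{\left(4 - \frac{69}{-188} - \frac{10}{-115}\right) + \frac{48643}{-11354}} = \sqrt{\left(4 - - \frac{69}{188} - - \frac{2}{23}\right) + 48643 \left(- \frac{1}{11354}\right)} = \sqrt{\left(4 + \frac{69}{188} + \frac{2}{23}\right) - \frac{6949}{1622}} = \sqrt{\frac{19259}{4324} - \frac{6949}{1622}} = \sqrt{\frac{595311}{3506764}} = \frac{\sqrt{521903795901}}{1753382}$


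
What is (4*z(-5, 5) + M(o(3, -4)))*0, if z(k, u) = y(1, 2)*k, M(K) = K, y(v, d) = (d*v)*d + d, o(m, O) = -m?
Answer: 0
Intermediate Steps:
y(v, d) = d + v*d**2 (y(v, d) = v*d**2 + d = d + v*d**2)
z(k, u) = 6*k (z(k, u) = (2*(1 + 2*1))*k = (2*(1 + 2))*k = (2*3)*k = 6*k)
(4*z(-5, 5) + M(o(3, -4)))*0 = (4*(6*(-5)) - 1*3)*0 = (4*(-30) - 3)*0 = (-120 - 3)*0 = -123*0 = 0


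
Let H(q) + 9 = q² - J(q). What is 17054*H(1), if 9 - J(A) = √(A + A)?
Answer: -289918 + 17054*√2 ≈ -2.6580e+5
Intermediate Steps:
J(A) = 9 - √2*√A (J(A) = 9 - √(A + A) = 9 - √(2*A) = 9 - √2*√A)
H(q) = -18 + q² + √2*√q (H(q) = -9 + (q² - (9 - √2*√q)) = -9 + (q² + (-9 + √2*√q)) = -9 + (-9 + q² + √2*√q) = -18 + q² + √2*√q)
17054*H(1) = 17054*(-18 + 1² + √2*√1) = 17054*(-18 + 1 + √2*1) = 17054*(-18 + 1 + √2) = 17054*(-17 + √2) = -289918 + 17054*√2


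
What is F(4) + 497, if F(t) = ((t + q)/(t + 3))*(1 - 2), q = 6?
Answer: 3469/7 ≈ 495.57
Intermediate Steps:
F(t) = -(6 + t)/(3 + t) (F(t) = ((t + 6)/(t + 3))*(1 - 2) = ((6 + t)/(3 + t))*(-1) = -(6 + t)/(3 + t))
F(4) + 497 = (-6 - 1*4)/(3 + 4) + 497 = (-6 - 4)/7 + 497 = (⅐)*(-10) + 497 = -10/7 + 497 = 3469/7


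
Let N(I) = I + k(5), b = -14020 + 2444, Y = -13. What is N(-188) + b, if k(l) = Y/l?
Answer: -58833/5 ≈ -11767.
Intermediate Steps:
b = -11576
k(l) = -13/l
N(I) = -13/5 + I (N(I) = I - 13/5 = -13/5 + I)
N(-188) + b = (-13/5 - 188) - 11576 = -953/5 - 11576 = -58833/5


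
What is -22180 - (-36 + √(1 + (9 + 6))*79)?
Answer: -22460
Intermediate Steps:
-22180 - (-36 + √(1 + (9 + 6))*79) = -22180 - (-36 + √(1 + 15)*79) = -22180 - (-36 + √16*79) = -22180 - (-36 + 4*79) = -22180 - (-36 + 316) = -22180 - 1*280 = -22180 - 280 = -22460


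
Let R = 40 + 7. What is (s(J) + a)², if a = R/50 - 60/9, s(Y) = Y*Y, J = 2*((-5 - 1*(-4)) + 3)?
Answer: 2374681/22500 ≈ 105.54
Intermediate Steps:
R = 47
J = 4 (J = 2*((-5 + 4) + 3) = 2*(-1 + 3) = 2*2 = 4)
s(Y) = Y²
a = -859/150 (a = 47/50 - 60/9 = 47*(1/50) - 60*⅑ = 47/50 - 20/3 = -859/150 ≈ -5.7267)
(s(J) + a)² = (4² - 859/150)² = (16 - 859/150)² = (1541/150)² = 2374681/22500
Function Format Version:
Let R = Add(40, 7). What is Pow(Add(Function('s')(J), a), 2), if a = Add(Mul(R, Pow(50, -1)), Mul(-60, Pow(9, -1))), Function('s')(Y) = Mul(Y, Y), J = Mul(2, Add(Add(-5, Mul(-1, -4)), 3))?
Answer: Rational(2374681, 22500) ≈ 105.54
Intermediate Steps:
R = 47
J = 4 (J = Mul(2, Add(Add(-5, 4), 3)) = Mul(2, Add(-1, 3)) = Mul(2, 2) = 4)
Function('s')(Y) = Pow(Y, 2)
a = Rational(-859, 150) (a = Add(Mul(47, Pow(50, -1)), Mul(-60, Pow(9, -1))) = Add(Mul(47, Rational(1, 50)), Mul(-60, Rational(1, 9))) = Add(Rational(47, 50), Rational(-20, 3)) = Rational(-859, 150) ≈ -5.7267)
Pow(Add(Function('s')(J), a), 2) = Pow(Add(Pow(4, 2), Rational(-859, 150)), 2) = Pow(Add(16, Rational(-859, 150)), 2) = Pow(Rational(1541, 150), 2) = Rational(2374681, 22500)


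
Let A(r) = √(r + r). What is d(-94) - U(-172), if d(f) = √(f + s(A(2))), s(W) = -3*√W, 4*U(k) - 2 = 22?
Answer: -6 + I*√(94 + 3*√2) ≈ -6.0 + 9.9117*I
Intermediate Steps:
A(r) = √2*√r (A(r) = √(2*r) = √2*√r)
U(k) = 6 (U(k) = ½ + (¼)*22 = ½ + 11/2 = 6)
d(f) = √(f - 3*√2)
d(-94) - U(-172) = √(-94 - 3*√2) - 1*6 = √(-94 - 3*√2) - 6 = -6 + √(-94 - 3*√2)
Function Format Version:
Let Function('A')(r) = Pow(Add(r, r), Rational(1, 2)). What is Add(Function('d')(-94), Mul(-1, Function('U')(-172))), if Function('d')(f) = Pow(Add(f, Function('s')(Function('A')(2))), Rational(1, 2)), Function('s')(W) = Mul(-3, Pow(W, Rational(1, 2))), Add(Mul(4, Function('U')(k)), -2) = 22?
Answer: Add(-6, Mul(I, Pow(Add(94, Mul(3, Pow(2, Rational(1, 2)))), Rational(1, 2)))) ≈ Add(-6.0000, Mul(9.9117, I))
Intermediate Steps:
Function('A')(r) = Mul(Pow(2, Rational(1, 2)), Pow(r, Rational(1, 2))) (Function('A')(r) = Pow(Mul(2, r), Rational(1, 2)) = Mul(Pow(2, Rational(1, 2)), Pow(r, Rational(1, 2))))
Function('U')(k) = 6 (Function('U')(k) = Add(Rational(1, 2), Mul(Rational(1, 4), 22)) = Add(Rational(1, 2), Rational(11, 2)) = 6)
Function('d')(f) = Pow(Add(f, Mul(-3, Pow(2, Rational(1, 2)))), Rational(1, 2)) (Function('d')(f) = Pow(Add(f, Mul(-3, Pow(Mul(Pow(2, Rational(1, 2)), Pow(2, Rational(1, 2))), Rational(1, 2)))), Rational(1, 2)) = Pow(Add(f, Mul(-3, Pow(2, Rational(1, 2)))), Rational(1, 2)))
Add(Function('d')(-94), Mul(-1, Function('U')(-172))) = Add(Pow(Add(-94, Mul(-3, Pow(2, Rational(1, 2)))), Rational(1, 2)), Mul(-1, 6)) = Add(Pow(Add(-94, Mul(-3, Pow(2, Rational(1, 2)))), Rational(1, 2)), -6) = Add(-6, Pow(Add(-94, Mul(-3, Pow(2, Rational(1, 2)))), Rational(1, 2)))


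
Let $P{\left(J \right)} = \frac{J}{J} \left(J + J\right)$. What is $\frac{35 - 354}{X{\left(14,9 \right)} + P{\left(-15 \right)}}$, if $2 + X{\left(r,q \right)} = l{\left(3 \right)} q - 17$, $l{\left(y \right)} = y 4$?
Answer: $- \frac{319}{59} \approx -5.4068$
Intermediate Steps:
$P{\left(J \right)} = 2 J$ ($P{\left(J \right)} = 1 \cdot 2 J = 2 J$)
$l{\left(y \right)} = 4 y$
$X{\left(r,q \right)} = -19 + 12 q$ ($X{\left(r,q \right)} = -2 + \left(4 \cdot 3 q - 17\right) = -2 + \left(12 q - 17\right) = -2 + \left(-17 + 12 q\right) = -19 + 12 q$)
$\frac{35 - 354}{X{\left(14,9 \right)} + P{\left(-15 \right)}} = \frac{35 - 354}{\left(-19 + 12 \cdot 9\right) + 2 \left(-15\right)} = - \frac{319}{\left(-19 + 108\right) - 30} = - \frac{319}{89 - 30} = - \frac{319}{59}$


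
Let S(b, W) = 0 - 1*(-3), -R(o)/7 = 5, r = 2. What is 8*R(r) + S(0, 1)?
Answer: -277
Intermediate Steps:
R(o) = -35 (R(o) = -7*5 = -35)
S(b, W) = 3 (S(b, W) = 0 + 3 = 3)
8*R(r) + S(0, 1) = 8*(-35) + 3 = -280 + 3 = -277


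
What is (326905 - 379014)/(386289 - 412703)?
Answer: 52109/26414 ≈ 1.9728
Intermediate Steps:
(326905 - 379014)/(386289 - 412703) = -52109/(-26414) = -52109*(-1/26414) = 52109/26414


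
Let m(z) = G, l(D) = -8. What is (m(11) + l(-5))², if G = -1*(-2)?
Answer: 36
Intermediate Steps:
G = 2
m(z) = 2
(m(11) + l(-5))² = (2 - 8)² = (-6)² = 36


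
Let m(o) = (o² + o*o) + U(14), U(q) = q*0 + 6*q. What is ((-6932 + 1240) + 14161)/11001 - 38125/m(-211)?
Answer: 111798323/326825042 ≈ 0.34207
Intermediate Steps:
U(q) = 6*q (U(q) = 0 + 6*q = 6*q)
m(o) = 84 + 2*o² (m(o) = (o² + o*o) + 6*14 = (o² + o²) + 84 = 2*o² + 84 = 84 + 2*o²)
((-6932 + 1240) + 14161)/11001 - 38125/m(-211) = ((-6932 + 1240) + 14161)/11001 - 38125/(84 + 2*(-211)²) = (-5692 + 14161)*(1/11001) - 38125/(84 + 2*44521) = 8469*(1/11001) - 38125/(84 + 89042) = 2823/3667 - 38125/89126 = 111798323/326825042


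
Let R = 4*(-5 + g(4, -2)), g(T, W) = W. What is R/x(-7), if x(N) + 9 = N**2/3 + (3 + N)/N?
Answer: -294/83 ≈ -3.5422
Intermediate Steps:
x(N) = -9 + N**2/3 + (3 + N)/N (x(N) = -9 + (N**2/3 + (3 + N)/N) = -9 + N**2/3 + (3 + N)/N)
R = -28 (R = 4*(-5 - 2) = 4*(-7) = -28)
R/x(-7) = -28/(-8 + 3/(-7) + (1/3)*(-7)**2) = -28/(-8 + 3*(-1/7) + (1/3)*49) = -28/(-8 - 3/7 + 49/3) = -28/166/21 = -28*21/166 = -294/83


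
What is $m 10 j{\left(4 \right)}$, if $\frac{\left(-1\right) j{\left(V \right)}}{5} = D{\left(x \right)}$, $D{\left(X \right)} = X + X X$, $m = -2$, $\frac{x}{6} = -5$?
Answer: $87000$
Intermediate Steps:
$x = -30$ ($x = 6 \left(-5\right) = -30$)
$D{\left(X \right)} = X + X^{2}$
$j{\left(V \right)} = -4350$ ($j{\left(V \right)} = - 5 \left(- 30 \left(1 - 30\right)\right) = - 5 \left(\left(-30\right) \left(-29\right)\right) = \left(-5\right) 870 = -4350$)
$m 10 j{\left(4 \right)} = \left(-2\right) 10 \left(-4350\right) = \left(-20\right) \left(-4350\right) = 87000$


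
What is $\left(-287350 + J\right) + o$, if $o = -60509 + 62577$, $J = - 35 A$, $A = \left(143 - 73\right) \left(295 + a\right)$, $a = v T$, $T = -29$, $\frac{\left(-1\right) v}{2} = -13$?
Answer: $839268$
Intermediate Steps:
$v = 26$ ($v = \left(-2\right) \left(-13\right) = 26$)
$a = -754$ ($a = 26 \left(-29\right) = -754$)
$A = -32130$ ($A = \left(143 - 73\right) \left(295 - 754\right) = 70 \left(-459\right) = -32130$)
$J = 1124550$ ($J = \left(-35\right) \left(-32130\right) = 1124550$)
$o = 2068$
$\left(-287350 + J\right) + o = \left(-287350 + 1124550\right) + 2068 = 837200 + 2068 = 839268$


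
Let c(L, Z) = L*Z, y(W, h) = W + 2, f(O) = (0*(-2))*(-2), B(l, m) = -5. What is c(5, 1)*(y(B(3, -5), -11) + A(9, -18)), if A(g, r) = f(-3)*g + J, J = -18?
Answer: -105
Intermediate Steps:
f(O) = 0 (f(O) = 0*(-2) = 0)
y(W, h) = 2 + W
A(g, r) = -18 (A(g, r) = 0*g - 18 = 0 - 18 = -18)
c(5, 1)*(y(B(3, -5), -11) + A(9, -18)) = (5*1)*((2 - 5) - 18) = 5*(-3 - 18) = 5*(-21) = -105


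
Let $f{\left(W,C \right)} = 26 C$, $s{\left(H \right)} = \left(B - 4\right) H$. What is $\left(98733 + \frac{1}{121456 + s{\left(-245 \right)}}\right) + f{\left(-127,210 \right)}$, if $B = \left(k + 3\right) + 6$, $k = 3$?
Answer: $\frac{12450646729}{119496} \approx 1.0419 \cdot 10^{5}$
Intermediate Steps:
$B = 12$ ($B = \left(3 + 3\right) + 6 = 6 + 6 = 12$)
$s{\left(H \right)} = 8 H$ ($s{\left(H \right)} = \left(12 - 4\right) H = 8 H$)
$\left(98733 + \frac{1}{121456 + s{\left(-245 \right)}}\right) + f{\left(-127,210 \right)} = \left(98733 + \frac{1}{121456 + 8 \left(-245\right)}\right) + 26 \cdot 210 = \left(98733 + \frac{1}{121456 - 1960}\right) + 5460 = \left(98733 + \frac{1}{119496}\right) + 5460 = \frac{11798198569}{119496} + 5460 = \frac{12450646729}{119496}$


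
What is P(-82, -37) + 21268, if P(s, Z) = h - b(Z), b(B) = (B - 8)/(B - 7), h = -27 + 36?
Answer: 936143/44 ≈ 21276.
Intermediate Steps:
h = 9
b(B) = (-8 + B)/(-7 + B)
P(s, Z) = 9 - (-8 + Z)/(-7 + Z)
P(-82, -37) + 21268 = (-55 + 8*(-37))/(-7 - 37) + 21268 = (-55 - 296)/(-44) + 21268 = -1/44*(-351) + 21268 = 351/44 + 21268 = 936143/44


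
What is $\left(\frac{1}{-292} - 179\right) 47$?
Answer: $- \frac{2456643}{292} \approx -8413.2$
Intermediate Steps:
$\left(\frac{1}{-292} - 179\right) 47 = \left(- \frac{1}{292} - 179\right) 47 = \left(- \frac{52269}{292}\right) 47 = - \frac{2456643}{292}$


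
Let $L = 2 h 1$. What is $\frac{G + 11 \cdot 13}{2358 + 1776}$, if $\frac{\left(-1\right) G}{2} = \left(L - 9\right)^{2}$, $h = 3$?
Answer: $\frac{125}{4134} \approx 0.030237$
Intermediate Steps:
$L = 6$ ($L = 2 \cdot 3 \cdot 1 = 6 \cdot 1 = 6$)
$G = -18$ ($G = - 2 \left(6 - 9\right)^{2} = - 2 \left(-3\right)^{2} = \left(-2\right) 9 = -18$)
$\frac{G + 11 \cdot 13}{2358 + 1776} = \frac{-18 + 11 \cdot 13}{2358 + 1776} = \frac{-18 + 143}{4134} = 125 \cdot \frac{1}{4134} = \frac{125}{4134}$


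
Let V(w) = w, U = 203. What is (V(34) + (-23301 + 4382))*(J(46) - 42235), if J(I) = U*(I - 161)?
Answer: 1238478300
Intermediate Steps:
J(I) = -32683 + 203*I (J(I) = 203*(I - 161) = 203*(-161 + I) = -32683 + 203*I)
(V(34) + (-23301 + 4382))*(J(46) - 42235) = (34 + (-23301 + 4382))*((-32683 + 203*46) - 42235) = (34 - 18919)*((-32683 + 9338) - 42235) = -18885*(-23345 - 42235) = -18885*(-65580) = 1238478300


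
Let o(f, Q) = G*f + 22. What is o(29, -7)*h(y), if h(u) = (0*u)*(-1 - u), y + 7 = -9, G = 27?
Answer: 0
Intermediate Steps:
o(f, Q) = 22 + 27*f (o(f, Q) = 27*f + 22 = 22 + 27*f)
y = -16 (y = -7 - 9 = -16)
h(u) = 0 (h(u) = 0*(-1 - u) = 0)
o(29, -7)*h(y) = (22 + 27*29)*0 = (22 + 783)*0 = 805*0 = 0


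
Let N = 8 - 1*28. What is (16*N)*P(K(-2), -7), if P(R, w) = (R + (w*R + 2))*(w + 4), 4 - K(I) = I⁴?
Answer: 71040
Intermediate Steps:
N = -20 (N = 8 - 28 = -20)
K(I) = 4 - I⁴
P(R, w) = (4 + w)*(2 + R + R*w) (P(R, w) = (R + (R*w + 2))*(4 + w) = (R + (2 + R*w))*(4 + w) = (2 + R + R*w)*(4 + w) = (4 + w)*(2 + R + R*w))
(16*N)*P(K(-2), -7) = (16*(-20))*(8 + 2*(-7) + 4*(4 - 1*(-2)⁴) + (4 - 1*(-2)⁴)*(-7)² + 5*(4 - 1*(-2)⁴)*(-7)) = -320*(8 - 14 + 4*(4 - 1*16) + (4 - 1*16)*49 + 5*(4 - 1*16)*(-7)) = -320*(8 - 14 + 4*(4 - 16) + (4 - 16)*49 + 5*(4 - 16)*(-7)) = -320*(8 - 14 + 4*(-12) - 12*49 + 5*(-12)*(-7)) = -320*(8 - 14 - 48 - 588 + 420) = -320*(-222) = 71040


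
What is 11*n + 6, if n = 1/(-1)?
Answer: -5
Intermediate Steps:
n = -1
11*n + 6 = 11*(-1) + 6 = -11 + 6 = -5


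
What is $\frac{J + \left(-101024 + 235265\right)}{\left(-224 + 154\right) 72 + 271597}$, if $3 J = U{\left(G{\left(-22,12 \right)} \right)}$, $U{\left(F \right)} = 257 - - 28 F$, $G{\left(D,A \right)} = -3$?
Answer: $\frac{402896}{799671} \approx 0.50383$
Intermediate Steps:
$U{\left(F \right)} = 257 + 28 F$
$J = \frac{173}{3}$ ($J = \frac{257 + 28 \left(-3\right)}{3} = \frac{257 - 84}{3} = \frac{1}{3} \cdot 173 = \frac{173}{3} \approx 57.667$)
$\frac{J + \left(-101024 + 235265\right)}{\left(-224 + 154\right) 72 + 271597} = \frac{\frac{173}{3} + \left(-101024 + 235265\right)}{\left(-224 + 154\right) 72 + 271597} = \frac{\frac{173}{3} + 134241}{\left(-70\right) 72 + 271597} = \frac{402896}{3 \left(-5040 + 271597\right)} = \frac{402896}{3 \cdot 266557} = \frac{402896}{3} \cdot \frac{1}{266557} = \frac{402896}{799671}$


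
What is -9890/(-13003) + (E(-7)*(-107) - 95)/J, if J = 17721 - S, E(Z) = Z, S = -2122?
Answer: 204751232/258018529 ≈ 0.79355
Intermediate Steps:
J = 19843 (J = 17721 - 1*(-2122) = 17721 + 2122 = 19843)
-9890/(-13003) + (E(-7)*(-107) - 95)/J = -9890/(-13003) + (-7*(-107) - 95)/19843 = -9890*(-1/13003) + (749 - 95)*(1/19843) = 9890/13003 + 654*(1/19843) = 9890/13003 + 654/19843 = 204751232/258018529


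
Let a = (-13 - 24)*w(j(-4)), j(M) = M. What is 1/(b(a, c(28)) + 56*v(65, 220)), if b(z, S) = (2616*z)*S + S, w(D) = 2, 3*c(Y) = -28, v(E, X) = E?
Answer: 3/5431244 ≈ 5.5236e-7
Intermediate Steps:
c(Y) = -28/3 (c(Y) = (1/3)*(-28) = -28/3)
a = -74 (a = (-13 - 24)*2 = -37*2 = -74)
b(z, S) = S + 2616*S*z (b(z, S) = 2616*S*z + S = S + 2616*S*z)
1/(b(a, c(28)) + 56*v(65, 220)) = 1/(-28*(1 + 2616*(-74))/3 + 56*65) = 1/(-28*(1 - 193584)/3 + 3640) = 1/(-28/3*(-193583) + 3640) = 1/(5420324/3 + 3640) = 1/(5431244/3) = 3/5431244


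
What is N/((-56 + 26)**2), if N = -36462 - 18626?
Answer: -13772/225 ≈ -61.209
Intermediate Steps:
N = -55088
N/((-56 + 26)**2) = -55088/(-56 + 26)**2 = -55088/((-30)**2) = -55088/900 = -55088*1/900 = -13772/225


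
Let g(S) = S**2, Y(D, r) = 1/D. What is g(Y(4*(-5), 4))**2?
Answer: 1/160000 ≈ 6.2500e-6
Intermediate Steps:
g(Y(4*(-5), 4))**2 = ((1/(4*(-5)))**2)**2 = ((1/(-20))**2)**2 = ((-1/20)**2)**2 = (1/400)**2 = 1/160000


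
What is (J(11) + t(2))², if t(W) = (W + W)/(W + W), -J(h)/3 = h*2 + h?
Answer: 9604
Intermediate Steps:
J(h) = -9*h (J(h) = -3*(h*2 + h) = -3*(2*h + h) = -9*h)
t(W) = 1 (t(W) = (2*W)/((2*W)) = (2*W)*(1/(2*W)) = 1)
(J(11) + t(2))² = (-9*11 + 1)² = (-99 + 1)² = (-98)² = 9604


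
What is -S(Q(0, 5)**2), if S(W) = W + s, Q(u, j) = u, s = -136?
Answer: 136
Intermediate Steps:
S(W) = -136 + W (S(W) = W - 136 = -136 + W)
-S(Q(0, 5)**2) = -(-136 + 0**2) = -(-136 + 0) = -1*(-136) = 136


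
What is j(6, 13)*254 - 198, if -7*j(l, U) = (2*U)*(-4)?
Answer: 25030/7 ≈ 3575.7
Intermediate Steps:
j(l, U) = 8*U/7 (j(l, U) = -2*U*(-4)/7 = -(-8)*U/7 = 8*U/7)
j(6, 13)*254 - 198 = ((8/7)*13)*254 - 198 = (104/7)*254 - 198 = 26416/7 - 198 = 25030/7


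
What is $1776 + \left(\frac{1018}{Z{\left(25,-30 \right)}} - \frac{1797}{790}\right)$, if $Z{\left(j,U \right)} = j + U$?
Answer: $\frac{1240399}{790} \approx 1570.1$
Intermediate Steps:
$Z{\left(j,U \right)} = U + j$
$1776 + \left(\frac{1018}{Z{\left(25,-30 \right)}} - \frac{1797}{790}\right) = 1776 + \left(\frac{1018}{-30 + 25} - \frac{1797}{790}\right) = 1776 + \left(\frac{1018}{-5} - \frac{1797}{790}\right) = 1776 + \left(1018 \left(- \frac{1}{5}\right) - \frac{1797}{790}\right) = 1776 - \frac{162641}{790} = \frac{1240399}{790}$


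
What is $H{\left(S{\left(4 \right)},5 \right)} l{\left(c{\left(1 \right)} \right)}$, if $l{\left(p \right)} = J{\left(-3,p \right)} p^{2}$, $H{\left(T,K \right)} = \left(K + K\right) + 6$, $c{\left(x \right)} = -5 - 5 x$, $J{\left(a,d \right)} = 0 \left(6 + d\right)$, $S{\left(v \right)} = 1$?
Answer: $0$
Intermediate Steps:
$J{\left(a,d \right)} = 0$
$H{\left(T,K \right)} = 6 + 2 K$ ($H{\left(T,K \right)} = 2 K + 6 = 6 + 2 K$)
$l{\left(p \right)} = 0$ ($l{\left(p \right)} = 0 p^{2} = 0$)
$H{\left(S{\left(4 \right)},5 \right)} l{\left(c{\left(1 \right)} \right)} = \left(6 + 2 \cdot 5\right) 0 = \left(6 + 10\right) 0 = 16 \cdot 0 = 0$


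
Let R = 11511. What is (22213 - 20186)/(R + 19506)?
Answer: 2027/31017 ≈ 0.065351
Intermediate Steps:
(22213 - 20186)/(R + 19506) = (22213 - 20186)/(11511 + 19506) = 2027/31017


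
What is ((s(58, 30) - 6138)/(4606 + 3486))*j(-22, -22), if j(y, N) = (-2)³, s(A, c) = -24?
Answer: 12324/2023 ≈ 6.0919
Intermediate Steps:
j(y, N) = -8
((s(58, 30) - 6138)/(4606 + 3486))*j(-22, -22) = ((-24 - 6138)/(4606 + 3486))*(-8) = -6162/8092*(-8) = -6162*1/8092*(-8) = -3081/4046*(-8) = 12324/2023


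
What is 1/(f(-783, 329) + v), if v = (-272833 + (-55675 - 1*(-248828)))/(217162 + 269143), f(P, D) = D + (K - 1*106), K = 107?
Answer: 97261/32080194 ≈ 0.0030318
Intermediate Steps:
f(P, D) = 1 + D (f(P, D) = D + (107 - 1*106) = D + (107 - 106) = D + 1 = 1 + D)
v = -15936/97261 (v = (-272833 + (-55675 + 248828))/486305 = (-272833 + 193153)*(1/486305) = -79680*1/486305 = -15936/97261 ≈ -0.16385)
1/(f(-783, 329) + v) = 1/((1 + 329) - 15936/97261) = 1/(330 - 15936/97261) = 1/(32080194/97261) = 97261/32080194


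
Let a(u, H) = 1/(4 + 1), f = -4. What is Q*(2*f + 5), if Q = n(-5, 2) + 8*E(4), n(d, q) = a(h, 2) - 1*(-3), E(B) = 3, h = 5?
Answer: -408/5 ≈ -81.600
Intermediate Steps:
a(u, H) = ⅕ (a(u, H) = 1/5 = ⅕)
n(d, q) = 16/5 (n(d, q) = ⅕ - 1*(-3) = ⅕ + 3 = 16/5)
Q = 136/5 (Q = 16/5 + 8*3 = 16/5 + 24 = 136/5 ≈ 27.200)
Q*(2*f + 5) = 136*(2*(-4) + 5)/5 = 136*(-8 + 5)/5 = (136/5)*(-3) = -408/5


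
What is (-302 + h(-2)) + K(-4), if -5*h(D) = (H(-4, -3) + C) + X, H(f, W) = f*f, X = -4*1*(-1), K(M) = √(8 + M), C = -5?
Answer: -303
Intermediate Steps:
X = 4 (X = -4*(-1) = 4)
H(f, W) = f²
h(D) = -3 (h(D) = -(((-4)² - 5) + 4)/5 = -((16 - 5) + 4)/5 = -(11 + 4)/5 = -⅕*15 = -3)
(-302 + h(-2)) + K(-4) = (-302 - 3) + √(8 - 4) = -305 + √4 = -305 + 2 = -303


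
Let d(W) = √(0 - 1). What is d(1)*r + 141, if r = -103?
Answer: 141 - 103*I ≈ 141.0 - 103.0*I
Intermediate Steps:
d(W) = I (d(W) = √(-1) = I)
d(1)*r + 141 = I*(-103) + 141 = -103*I + 141 = 141 - 103*I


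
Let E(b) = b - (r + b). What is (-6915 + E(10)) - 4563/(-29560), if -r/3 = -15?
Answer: -205733037/29560 ≈ -6959.8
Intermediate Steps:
r = 45 (r = -3*(-15) = 45)
E(b) = -45 (E(b) = b - (45 + b) = b + (-45 - b) = -45)
(-6915 + E(10)) - 4563/(-29560) = (-6915 - 45) - 4563/(-29560) = -6960 - 4563*(-1/29560) = -6960 + 4563/29560 = -205733037/29560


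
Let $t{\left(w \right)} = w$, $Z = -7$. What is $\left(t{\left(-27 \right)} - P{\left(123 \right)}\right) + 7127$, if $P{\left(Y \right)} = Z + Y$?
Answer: $6984$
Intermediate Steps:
$P{\left(Y \right)} = -7 + Y$
$\left(t{\left(-27 \right)} - P{\left(123 \right)}\right) + 7127 = \left(-27 - \left(-7 + 123\right)\right) + 7127 = \left(-27 - 116\right) + 7127 = -143 + 7127 = 6984$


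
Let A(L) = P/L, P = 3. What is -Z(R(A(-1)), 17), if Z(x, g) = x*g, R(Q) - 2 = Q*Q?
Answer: -187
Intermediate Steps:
A(L) = 3/L
R(Q) = 2 + Q² (R(Q) = 2 + Q*Q = 2 + Q²)
Z(x, g) = g*x
-Z(R(A(-1)), 17) = -17*(2 + (3/(-1))²) = -17*(2 + (3*(-1))²) = -17*(2 + (-3)²) = -17*(2 + 9) = -17*11 = -1*187 = -187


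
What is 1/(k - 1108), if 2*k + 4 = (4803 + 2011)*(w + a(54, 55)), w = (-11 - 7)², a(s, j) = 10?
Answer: 1/1136828 ≈ 8.7964e-7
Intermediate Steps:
w = 324 (w = (-18)² = 324)
k = 1137936 (k = -2 + ((4803 + 2011)*(324 + 10))/2 = -2 + (6814*334)/2 = -2 + (½)*2275876 = -2 + 1137938 = 1137936)
1/(k - 1108) = 1/(1137936 - 1108) = 1/1136828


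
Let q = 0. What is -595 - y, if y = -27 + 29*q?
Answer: -568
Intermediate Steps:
y = -27 (y = -27 + 29*0 = -27 + 0 = -27)
-595 - y = -595 - 1*(-27) = -595 + 27 = -568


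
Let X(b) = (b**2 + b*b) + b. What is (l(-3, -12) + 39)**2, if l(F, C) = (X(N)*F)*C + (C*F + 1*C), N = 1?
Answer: 29241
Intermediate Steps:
X(b) = b + 2*b**2 (X(b) = (b**2 + b**2) + b = 2*b**2 + b = b + 2*b**2)
l(F, C) = C + 4*C*F (l(F, C) = ((1*(1 + 2*1))*F)*C + (C*F + 1*C) = ((1*(1 + 2))*F)*C + (C*F + C) = ((1*3)*F)*C + (C + C*F) = (3*F)*C + (C + C*F) = 3*C*F + (C + C*F) = C + 4*C*F)
(l(-3, -12) + 39)**2 = (-12*(1 + 4*(-3)) + 39)**2 = (-12*(1 - 12) + 39)**2 = (-12*(-11) + 39)**2 = (132 + 39)**2 = 171**2 = 29241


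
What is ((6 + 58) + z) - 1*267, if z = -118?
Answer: -321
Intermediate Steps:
((6 + 58) + z) - 1*267 = ((6 + 58) - 118) - 1*267 = (64 - 118) - 267 = -54 - 267 = -321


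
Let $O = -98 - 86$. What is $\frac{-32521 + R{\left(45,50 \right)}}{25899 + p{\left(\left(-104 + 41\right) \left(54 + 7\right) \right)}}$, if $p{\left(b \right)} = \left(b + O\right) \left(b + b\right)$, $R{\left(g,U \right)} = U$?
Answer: $- \frac{32471}{30977421} \approx -0.0010482$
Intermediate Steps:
$O = -184$
$p{\left(b \right)} = 2 b \left(-184 + b\right)$ ($p{\left(b \right)} = \left(b - 184\right) \left(b + b\right) = \left(-184 + b\right) 2 b = 2 b \left(-184 + b\right)$)
$\frac{-32521 + R{\left(45,50 \right)}}{25899 + p{\left(\left(-104 + 41\right) \left(54 + 7\right) \right)}} = \frac{-32521 + 50}{25899 + 2 \left(-104 + 41\right) \left(54 + 7\right) \left(-184 + \left(-104 + 41\right) \left(54 + 7\right)\right)} = - \frac{32471}{25899 + 2 \left(\left(-63\right) 61\right) \left(-184 - 3843\right)} = - \frac{32471}{25899 + 2 \left(-3843\right) \left(-184 - 3843\right)} = - \frac{32471}{25899 + 2 \left(-3843\right) \left(-4027\right)} = - \frac{32471}{25899 + 30951522} = - \frac{32471}{30977421}$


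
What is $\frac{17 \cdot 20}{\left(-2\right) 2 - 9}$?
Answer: $- \frac{340}{13} \approx -26.154$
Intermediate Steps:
$\frac{17 \cdot 20}{\left(-2\right) 2 - 9} = \frac{340}{-4 - 9} = \frac{340}{-13} = 340 \left(- \frac{1}{13}\right) = - \frac{340}{13}$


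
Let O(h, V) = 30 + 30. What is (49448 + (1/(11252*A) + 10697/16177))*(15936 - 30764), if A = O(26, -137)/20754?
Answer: -333660735806851321/455059010 ≈ -7.3322e+8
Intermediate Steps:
O(h, V) = 60
A = 10/3459 (A = 60/20754 = 60*(1/20754) = 10/3459 ≈ 0.0028910)
(49448 + (1/(11252*A) + 10697/16177))*(15936 - 30764) = (49448 + (1/(11252*(10/3459)) + 10697/16177))*(15936 - 30764) = (49448 + ((1/11252)*(3459/10) + 10697*(1/16177)))*(-14828) = (49448 + (3459/112520 + 10697/16177))*(-14828) = (49448 + 1259582683/1820236040)*(-14828) = (90008291288603/1820236040)*(-14828) = -333660735806851321/455059010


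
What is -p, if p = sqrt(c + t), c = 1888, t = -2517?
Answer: -I*sqrt(629) ≈ -25.08*I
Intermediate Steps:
p = I*sqrt(629) (p = sqrt(1888 - 2517) = sqrt(-629) = I*sqrt(629) ≈ 25.08*I)
-p = -I*sqrt(629)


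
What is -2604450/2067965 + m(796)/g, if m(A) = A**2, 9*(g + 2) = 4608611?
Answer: -42037727178/1906081804649 ≈ -0.022055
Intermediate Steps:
g = 4608593/9 (g = -2 + (1/9)*4608611 = -2 + 4608611/9 = 4608593/9 ≈ 5.1207e+5)
-2604450/2067965 + m(796)/g = -2604450/2067965 + 796**2/(4608593/9) = -2604450*1/2067965 + 633616*(9/4608593) = -520890/413593 + 5702544/4608593 = -42037727178/1906081804649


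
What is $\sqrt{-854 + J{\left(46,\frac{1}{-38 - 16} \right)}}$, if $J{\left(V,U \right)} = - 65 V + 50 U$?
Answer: $\frac{i \sqrt{311439}}{9} \approx 62.007 i$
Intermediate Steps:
$\sqrt{-854 + J{\left(46,\frac{1}{-38 - 16} \right)}} = \sqrt{-854 + \left(\left(-65\right) 46 + \frac{50}{-38 - 16}\right)} = \sqrt{-854 - \left(2990 - \frac{50}{-54}\right)} = \sqrt{-854 + \left(-2990 + 50 \left(- \frac{1}{54}\right)\right)} = \sqrt{-854 - \frac{80755}{27}} = \sqrt{- \frac{103813}{27}} = \frac{i \sqrt{311439}}{9}$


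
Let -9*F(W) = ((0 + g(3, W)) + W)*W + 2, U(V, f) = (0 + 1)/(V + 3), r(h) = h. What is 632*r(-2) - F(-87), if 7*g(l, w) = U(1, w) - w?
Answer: -136903/252 ≈ -543.27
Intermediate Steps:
U(V, f) = 1/(3 + V)
g(l, w) = 1/28 - w/7 (g(l, w) = (1/(3 + 1) - w)/7 = (1/4 - w)/7 = 1/28 - w/7)
F(W) = -2/9 - W*(1/28 + 6*W/7)/9 (F(W) = -(((0 + (1/28 - W/7)) + W)*W + 2)/9 = -(((1/28 - W/7) + W)*W + 2)/9 = -((1/28 + 6*W/7)*W + 2)/9 = -(W*(1/28 + 6*W/7) + 2)/9 = -(2 + W*(1/28 + 6*W/7))/9 = -2/9 - W*(1/28 + 6*W/7)/9)
632*r(-2) - F(-87) = 632*(-2) - (-2/9 - 2/21*(-87)**2 - 1/252*(-87)) = -1264 - (-2/9 - 2/21*7569 + 29/84) = -1264 - (-2/9 - 5046/7 + 29/84) = -1264 - 1*(-181625/252) = -1264 + 181625/252 = -136903/252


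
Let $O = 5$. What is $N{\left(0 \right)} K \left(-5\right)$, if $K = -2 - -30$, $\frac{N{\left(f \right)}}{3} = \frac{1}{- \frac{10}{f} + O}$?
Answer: $0$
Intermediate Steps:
$N{\left(f \right)} = \frac{3}{5 - \frac{10}{f}}$ ($N{\left(f \right)} = \frac{3}{- \frac{10}{f} + 5} = \frac{3}{5 - \frac{10}{f}}$)
$K = 28$ ($K = -2 + 30 = 28$)
$N{\left(0 \right)} K \left(-5\right) = \frac{3}{5} \cdot 0 \frac{1}{-2 + 0} \cdot 28 \left(-5\right) = \frac{3}{5} \cdot 0 \frac{1}{-2} \cdot 28 \left(-5\right) = \frac{3}{5} \cdot 0 \left(- \frac{1}{2}\right) 28 \left(-5\right) = 0 \cdot 28 \left(-5\right) = 0 \left(-5\right) = 0$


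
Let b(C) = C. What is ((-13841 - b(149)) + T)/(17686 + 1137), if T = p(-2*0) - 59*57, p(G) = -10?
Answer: -17363/18823 ≈ -0.92244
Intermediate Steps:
T = -3373 (T = -10 - 59*57 = -10 - 3363 = -3373)
((-13841 - b(149)) + T)/(17686 + 1137) = ((-13841 - 1*149) - 3373)/(17686 + 1137) = ((-13841 - 149) - 3373)/18823 = (-13990 - 3373)*(1/18823) = -17363*1/18823 = -17363/18823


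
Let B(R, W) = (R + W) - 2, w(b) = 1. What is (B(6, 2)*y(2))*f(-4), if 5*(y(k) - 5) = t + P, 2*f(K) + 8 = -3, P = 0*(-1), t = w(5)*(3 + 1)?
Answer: -957/5 ≈ -191.40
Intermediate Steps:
t = 4 (t = 1*(3 + 1) = 1*4 = 4)
P = 0
f(K) = -11/2 (f(K) = -4 + (1/2)*(-3) = -4 - 3/2 = -11/2)
B(R, W) = -2 + R + W
y(k) = 29/5 (y(k) = 5 + (4 + 0)/5 = 5 + (1/5)*4 = 5 + 4/5 = 29/5)
(B(6, 2)*y(2))*f(-4) = ((-2 + 6 + 2)*(29/5))*(-11/2) = (6*(29/5))*(-11/2) = (174/5)*(-11/2) = -957/5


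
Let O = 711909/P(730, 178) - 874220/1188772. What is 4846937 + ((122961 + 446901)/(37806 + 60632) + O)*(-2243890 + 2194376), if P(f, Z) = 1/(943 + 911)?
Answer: -955946432165513784364821/14627542267 ≈ -6.5352e+13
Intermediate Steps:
P(f, Z) = 1/1854
O = 392258884425643/297193 (O = 711909/(1/1854) - 874220/1188772 = 711909*1854 - 874220*1/1188772 = 1319879286 - 218555/297193 = 392258884425643/297193 ≈ 1.3199e+9)
4846937 + ((122961 + 446901)/(37806 + 60632) + O)*(-2243890 + 2194376) = 4846937 + ((122961 + 446901)/(37806 + 60632) + 392258884425643/297193)*(-2243890 + 2194376) = 4846937 + (569862/98438 + 392258884425643/297193)*(-49514) = 4846937 + (569862*(1/98438) + 392258884425643/297193)*(-49514) = 4846937 + (284931/49219 + 392258884425643/297193)*(-49514) = 4846937 + (19306590117225221500/14627542267)*(-49514) = 4846937 - 955946503064289617351000/14627542267 = -955946432165513784364821/14627542267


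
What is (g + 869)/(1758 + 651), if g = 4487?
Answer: 5356/2409 ≈ 2.2233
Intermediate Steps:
(g + 869)/(1758 + 651) = (4487 + 869)/(1758 + 651) = 5356/2409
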